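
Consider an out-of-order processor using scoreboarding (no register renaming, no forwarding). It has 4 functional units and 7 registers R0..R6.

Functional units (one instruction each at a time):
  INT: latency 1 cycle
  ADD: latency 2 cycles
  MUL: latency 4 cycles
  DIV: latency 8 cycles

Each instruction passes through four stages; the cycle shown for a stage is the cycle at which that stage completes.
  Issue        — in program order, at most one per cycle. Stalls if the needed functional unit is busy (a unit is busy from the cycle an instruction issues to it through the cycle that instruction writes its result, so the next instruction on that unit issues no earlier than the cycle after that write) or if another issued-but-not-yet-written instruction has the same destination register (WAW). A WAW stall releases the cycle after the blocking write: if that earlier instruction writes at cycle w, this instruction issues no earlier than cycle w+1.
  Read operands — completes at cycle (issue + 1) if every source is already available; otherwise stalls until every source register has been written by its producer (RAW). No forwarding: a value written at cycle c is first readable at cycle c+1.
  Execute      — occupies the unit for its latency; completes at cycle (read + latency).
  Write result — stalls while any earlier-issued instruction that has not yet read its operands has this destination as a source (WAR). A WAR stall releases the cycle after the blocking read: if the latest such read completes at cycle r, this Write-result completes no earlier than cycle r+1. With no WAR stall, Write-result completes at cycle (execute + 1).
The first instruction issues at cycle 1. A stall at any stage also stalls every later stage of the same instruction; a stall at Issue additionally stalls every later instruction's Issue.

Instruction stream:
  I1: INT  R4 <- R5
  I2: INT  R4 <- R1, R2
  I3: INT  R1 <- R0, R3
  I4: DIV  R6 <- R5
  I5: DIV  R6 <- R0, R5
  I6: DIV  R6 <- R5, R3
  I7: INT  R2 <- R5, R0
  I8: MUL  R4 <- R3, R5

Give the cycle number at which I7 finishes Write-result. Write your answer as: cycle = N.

cycle 1: I1→INT
cycle 2: I1 RO
cycle 3: I1 EX
cycle 4: I1 WR R4
cycle 5: I2→INT
cycle 6: I2 RO
cycle 7: I2 EX
cycle 8: I2 WR R4
cycle 9: I3→INT
cycle 10: I3 RO; I4→DIV
cycle 11: I3 EX; I4 RO
cycle 12: I3 WR R1
cycle 19: I4 EX
cycle 20: I4 WR R6
cycle 21: I5→DIV
cycle 22: I5 RO
cycle 30: I5 EX
cycle 31: I5 WR R6
cycle 32: I6→DIV
cycle 33: I6 RO; I7→INT
cycle 34: I7 RO; I8→MUL
cycle 35: I7 EX; I8 RO
cycle 36: I7 WR R2
cycle 39: I8 EX
cycle 40: I8 WR R4
cycle 41: I6 EX
cycle 42: I6 WR R6

cycle = 36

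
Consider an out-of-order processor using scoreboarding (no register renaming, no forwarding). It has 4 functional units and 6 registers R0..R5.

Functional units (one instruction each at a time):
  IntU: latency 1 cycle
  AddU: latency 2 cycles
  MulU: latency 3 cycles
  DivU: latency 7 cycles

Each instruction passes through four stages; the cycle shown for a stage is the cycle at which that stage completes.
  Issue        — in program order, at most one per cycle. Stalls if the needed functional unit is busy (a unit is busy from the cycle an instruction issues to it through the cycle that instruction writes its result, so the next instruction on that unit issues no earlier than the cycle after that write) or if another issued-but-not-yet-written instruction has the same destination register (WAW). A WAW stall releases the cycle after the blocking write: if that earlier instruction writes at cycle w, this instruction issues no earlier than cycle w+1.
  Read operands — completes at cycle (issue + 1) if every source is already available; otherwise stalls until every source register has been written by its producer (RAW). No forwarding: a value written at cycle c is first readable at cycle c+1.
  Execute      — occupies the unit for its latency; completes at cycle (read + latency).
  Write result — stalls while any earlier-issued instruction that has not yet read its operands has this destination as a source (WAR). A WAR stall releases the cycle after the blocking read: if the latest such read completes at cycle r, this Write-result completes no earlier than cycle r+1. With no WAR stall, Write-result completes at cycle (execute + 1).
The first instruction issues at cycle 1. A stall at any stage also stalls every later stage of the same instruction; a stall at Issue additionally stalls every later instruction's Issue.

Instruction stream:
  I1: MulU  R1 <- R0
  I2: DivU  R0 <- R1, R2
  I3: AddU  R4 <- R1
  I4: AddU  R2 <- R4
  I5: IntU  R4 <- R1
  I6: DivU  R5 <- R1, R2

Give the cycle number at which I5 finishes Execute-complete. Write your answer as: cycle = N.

cycle = 14

I1 -> (1, 2, 5, 6)
I2 -> (2, 7, 14, 15)  // RAW R1: wait I1 write@6
I3 -> (3, 7, 9, 10)  // RAW R1: wait I1 write@6
I4 -> (11, 12, 14, 15)  // struct: AddU busy until I3 writes@10
I5 -> (12, 13, 14, 15)
I6 -> (16, 17, 24, 25)  // struct: DivU busy until I2 writes@15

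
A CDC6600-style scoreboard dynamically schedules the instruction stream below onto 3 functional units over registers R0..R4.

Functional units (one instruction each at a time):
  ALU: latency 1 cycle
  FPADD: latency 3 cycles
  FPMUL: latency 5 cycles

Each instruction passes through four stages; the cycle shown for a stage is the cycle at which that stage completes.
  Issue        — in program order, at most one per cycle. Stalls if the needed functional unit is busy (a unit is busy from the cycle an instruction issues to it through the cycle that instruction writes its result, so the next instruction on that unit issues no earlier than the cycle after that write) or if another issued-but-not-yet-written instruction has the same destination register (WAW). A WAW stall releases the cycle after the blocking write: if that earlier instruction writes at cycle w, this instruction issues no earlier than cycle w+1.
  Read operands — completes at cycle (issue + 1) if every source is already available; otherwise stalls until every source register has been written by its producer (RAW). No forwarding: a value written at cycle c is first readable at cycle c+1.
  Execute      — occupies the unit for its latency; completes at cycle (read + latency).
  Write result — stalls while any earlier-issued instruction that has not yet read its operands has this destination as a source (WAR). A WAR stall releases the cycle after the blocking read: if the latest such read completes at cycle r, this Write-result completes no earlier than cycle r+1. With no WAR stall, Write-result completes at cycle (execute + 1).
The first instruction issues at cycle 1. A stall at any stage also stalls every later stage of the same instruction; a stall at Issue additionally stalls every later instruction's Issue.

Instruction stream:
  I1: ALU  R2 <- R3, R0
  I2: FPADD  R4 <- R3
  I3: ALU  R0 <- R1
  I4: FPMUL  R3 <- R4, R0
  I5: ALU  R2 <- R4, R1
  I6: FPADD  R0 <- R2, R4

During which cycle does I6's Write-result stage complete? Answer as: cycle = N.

cycle = 17

[I1] 1/2/3/4
[I2] 2/3/6/7
[I3] 5/6/7/8  (struct: ALU busy until I1 writes@4)
[I4] 6/9/14/15  (RAW R0: wait I3 write@8)
[I5] 9/10/11/12  (struct: ALU busy until I3 writes@8)
[I6] 10/13/16/17  (RAW R2: wait I5 write@12)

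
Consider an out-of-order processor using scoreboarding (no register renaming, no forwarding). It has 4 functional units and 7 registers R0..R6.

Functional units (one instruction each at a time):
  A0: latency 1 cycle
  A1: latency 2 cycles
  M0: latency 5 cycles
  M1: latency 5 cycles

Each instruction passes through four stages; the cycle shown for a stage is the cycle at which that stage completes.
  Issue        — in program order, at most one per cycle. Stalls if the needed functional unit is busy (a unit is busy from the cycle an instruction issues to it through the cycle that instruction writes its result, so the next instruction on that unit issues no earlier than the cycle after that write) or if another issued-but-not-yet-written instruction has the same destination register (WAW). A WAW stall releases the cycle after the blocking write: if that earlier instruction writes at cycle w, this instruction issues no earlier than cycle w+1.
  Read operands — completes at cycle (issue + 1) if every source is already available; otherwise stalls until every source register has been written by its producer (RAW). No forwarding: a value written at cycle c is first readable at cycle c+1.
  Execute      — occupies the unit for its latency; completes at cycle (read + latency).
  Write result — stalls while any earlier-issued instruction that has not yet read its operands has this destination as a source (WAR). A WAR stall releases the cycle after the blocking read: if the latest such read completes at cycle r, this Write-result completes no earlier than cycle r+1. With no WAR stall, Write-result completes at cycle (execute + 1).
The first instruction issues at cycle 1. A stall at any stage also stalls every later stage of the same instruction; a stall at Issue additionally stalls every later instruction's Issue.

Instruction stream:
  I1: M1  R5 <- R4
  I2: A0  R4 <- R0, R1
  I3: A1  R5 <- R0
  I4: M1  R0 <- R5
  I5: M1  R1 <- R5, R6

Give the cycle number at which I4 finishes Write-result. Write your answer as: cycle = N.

cycle = 20

I1: IS=1 RO=2 EX=7 WR=8
I2: IS=2 RO=3 EX=4 WR=5
I3: IS=9 RO=10 EX=12 WR=13  [WAW R5: wait I1 write@8]
I4: IS=10 RO=14 EX=19 WR=20  [RAW R5: wait I3 write@13]
I5: IS=21 RO=22 EX=27 WR=28  [struct: M1 busy until I4 writes@20]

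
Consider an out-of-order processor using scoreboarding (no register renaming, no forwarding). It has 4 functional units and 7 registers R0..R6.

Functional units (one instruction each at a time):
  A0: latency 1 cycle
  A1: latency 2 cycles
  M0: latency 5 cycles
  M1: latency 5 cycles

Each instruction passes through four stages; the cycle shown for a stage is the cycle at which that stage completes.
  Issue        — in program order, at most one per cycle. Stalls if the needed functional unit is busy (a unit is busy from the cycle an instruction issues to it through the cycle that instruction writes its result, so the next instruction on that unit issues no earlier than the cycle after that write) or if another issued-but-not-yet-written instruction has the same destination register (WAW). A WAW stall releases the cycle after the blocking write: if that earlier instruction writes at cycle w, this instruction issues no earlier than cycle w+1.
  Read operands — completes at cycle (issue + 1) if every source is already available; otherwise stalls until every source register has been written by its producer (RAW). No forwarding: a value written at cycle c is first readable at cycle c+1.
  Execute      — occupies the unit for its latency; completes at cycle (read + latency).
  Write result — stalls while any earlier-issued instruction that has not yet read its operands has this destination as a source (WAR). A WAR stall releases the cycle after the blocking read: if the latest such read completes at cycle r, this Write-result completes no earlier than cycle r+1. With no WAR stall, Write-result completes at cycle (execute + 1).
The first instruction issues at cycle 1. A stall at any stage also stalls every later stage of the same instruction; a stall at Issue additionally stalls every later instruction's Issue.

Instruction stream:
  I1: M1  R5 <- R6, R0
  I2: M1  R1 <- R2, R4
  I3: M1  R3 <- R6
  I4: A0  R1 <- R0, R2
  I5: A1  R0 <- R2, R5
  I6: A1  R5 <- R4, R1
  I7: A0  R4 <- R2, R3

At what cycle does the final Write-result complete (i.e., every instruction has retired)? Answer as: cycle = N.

cycle = 28

1) issue 1, read 2, done 7, write 8
2) issue 9, read 10, done 15, write 16  <struct: M1 busy until I1 writes@8>
3) issue 17, read 18, done 23, write 24  <struct: M1 busy until I2 writes@16>
4) issue 18, read 19, done 20, write 21
5) issue 19, read 20, done 22, write 23
6) issue 24, read 25, done 27, write 28  <struct: A1 busy until I5 writes@23>
7) issue 25, read 26, done 27, write 28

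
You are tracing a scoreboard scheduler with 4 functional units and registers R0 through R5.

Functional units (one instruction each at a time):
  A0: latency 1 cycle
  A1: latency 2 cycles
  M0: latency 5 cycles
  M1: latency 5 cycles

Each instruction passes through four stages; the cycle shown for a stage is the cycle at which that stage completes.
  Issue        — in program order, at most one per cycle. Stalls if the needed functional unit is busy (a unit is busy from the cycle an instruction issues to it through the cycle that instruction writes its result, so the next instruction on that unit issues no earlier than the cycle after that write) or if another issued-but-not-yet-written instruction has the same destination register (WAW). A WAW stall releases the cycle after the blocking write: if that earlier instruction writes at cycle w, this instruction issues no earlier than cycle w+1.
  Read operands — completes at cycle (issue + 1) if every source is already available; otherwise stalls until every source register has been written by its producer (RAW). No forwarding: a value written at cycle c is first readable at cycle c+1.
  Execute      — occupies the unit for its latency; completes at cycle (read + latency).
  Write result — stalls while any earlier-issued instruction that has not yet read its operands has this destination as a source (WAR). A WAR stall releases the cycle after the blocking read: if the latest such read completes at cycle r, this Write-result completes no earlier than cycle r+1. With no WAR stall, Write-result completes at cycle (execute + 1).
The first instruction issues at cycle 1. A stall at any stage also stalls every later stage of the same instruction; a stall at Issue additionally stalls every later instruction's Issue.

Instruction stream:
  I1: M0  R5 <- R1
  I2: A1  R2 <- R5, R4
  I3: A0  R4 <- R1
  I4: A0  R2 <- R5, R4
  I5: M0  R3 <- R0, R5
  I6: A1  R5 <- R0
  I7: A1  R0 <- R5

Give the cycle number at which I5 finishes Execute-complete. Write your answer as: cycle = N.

cycle = 20

[1] I1→M0
[2] I1 RO; I2→A1
[3] I3→A0
[4] I3 RO
[5] I3 EX
[7] I1 EX
[8] I1 WR R5
[9] I2 RO
[10] I3 WR R4
[11] I2 EX
[12] I2 WR R2
[13] I4→A0
[14] I4 RO; I5→M0
[15] I4 EX; I5 RO; I6→A1
[16] I4 WR R2; I6 RO
[18] I6 EX
[19] I6 WR R5
[20] I5 EX; I7→A1
[21] I5 WR R3; I7 RO
[23] I7 EX
[24] I7 WR R0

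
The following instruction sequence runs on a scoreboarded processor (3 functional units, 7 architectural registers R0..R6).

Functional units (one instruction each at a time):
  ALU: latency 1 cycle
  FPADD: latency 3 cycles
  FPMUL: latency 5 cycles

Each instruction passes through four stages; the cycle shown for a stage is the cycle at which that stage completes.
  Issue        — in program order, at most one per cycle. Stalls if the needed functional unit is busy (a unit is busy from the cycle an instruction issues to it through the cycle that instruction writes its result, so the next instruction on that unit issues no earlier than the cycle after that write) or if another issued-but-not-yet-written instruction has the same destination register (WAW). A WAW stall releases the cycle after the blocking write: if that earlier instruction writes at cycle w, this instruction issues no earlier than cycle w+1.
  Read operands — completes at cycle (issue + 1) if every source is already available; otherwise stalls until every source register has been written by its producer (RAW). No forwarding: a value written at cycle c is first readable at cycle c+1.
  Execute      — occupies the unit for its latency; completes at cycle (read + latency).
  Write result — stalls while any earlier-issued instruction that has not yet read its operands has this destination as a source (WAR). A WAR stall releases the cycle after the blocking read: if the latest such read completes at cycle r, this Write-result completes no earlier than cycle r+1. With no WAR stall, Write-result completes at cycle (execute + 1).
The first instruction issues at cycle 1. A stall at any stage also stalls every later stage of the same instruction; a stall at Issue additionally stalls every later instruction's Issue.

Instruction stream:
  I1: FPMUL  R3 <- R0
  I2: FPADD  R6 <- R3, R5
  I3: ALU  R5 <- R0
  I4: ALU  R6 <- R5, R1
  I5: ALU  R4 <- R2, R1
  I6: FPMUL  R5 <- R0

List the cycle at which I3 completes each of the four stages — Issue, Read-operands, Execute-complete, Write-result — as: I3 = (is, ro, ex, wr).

I3 = (3, 4, 5, 10)

cycle 1: I1 issues→FPMUL
cycle 2: I1 reads; I2 issues→FPADD
cycle 3: I3 issues→ALU
cycle 4: I3 reads
cycle 5: I3 exec-done
cycle 7: I1 exec-done
cycle 8: I1 writes R3
cycle 9: I2 reads
cycle 10: I3 writes R5
cycle 12: I2 exec-done
cycle 13: I2 writes R6
cycle 14: I4 issues→ALU
cycle 15: I4 reads
cycle 16: I4 exec-done
cycle 17: I4 writes R6
cycle 18: I5 issues→ALU
cycle 19: I5 reads; I6 issues→FPMUL
cycle 20: I5 exec-done; I6 reads
cycle 21: I5 writes R4
cycle 25: I6 exec-done
cycle 26: I6 writes R5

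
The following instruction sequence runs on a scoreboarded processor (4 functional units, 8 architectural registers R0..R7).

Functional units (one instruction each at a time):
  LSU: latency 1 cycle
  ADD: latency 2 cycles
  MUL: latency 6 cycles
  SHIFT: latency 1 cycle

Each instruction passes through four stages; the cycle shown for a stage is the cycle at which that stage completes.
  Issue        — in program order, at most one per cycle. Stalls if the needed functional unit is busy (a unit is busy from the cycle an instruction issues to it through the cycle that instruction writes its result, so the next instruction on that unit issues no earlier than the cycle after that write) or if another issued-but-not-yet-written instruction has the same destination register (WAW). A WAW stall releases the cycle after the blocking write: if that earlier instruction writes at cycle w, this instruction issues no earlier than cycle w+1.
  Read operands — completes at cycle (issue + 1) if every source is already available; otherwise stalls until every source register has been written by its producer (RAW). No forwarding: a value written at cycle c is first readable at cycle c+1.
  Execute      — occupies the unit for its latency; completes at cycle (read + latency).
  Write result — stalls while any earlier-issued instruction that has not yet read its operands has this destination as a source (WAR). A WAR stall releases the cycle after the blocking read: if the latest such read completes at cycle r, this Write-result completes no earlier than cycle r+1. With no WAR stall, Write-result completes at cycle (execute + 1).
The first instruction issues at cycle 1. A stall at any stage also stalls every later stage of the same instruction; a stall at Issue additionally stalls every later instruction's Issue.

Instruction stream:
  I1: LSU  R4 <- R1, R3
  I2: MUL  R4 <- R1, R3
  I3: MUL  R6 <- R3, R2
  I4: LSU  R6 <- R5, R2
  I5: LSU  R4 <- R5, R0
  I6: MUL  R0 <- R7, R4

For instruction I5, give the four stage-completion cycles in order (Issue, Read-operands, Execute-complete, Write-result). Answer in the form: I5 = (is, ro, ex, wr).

I5 = (27, 28, 29, 30)

[I1] 1/2/3/4
[I2] 5/6/12/13  (WAW R4: wait I1 write@4)
[I3] 14/15/21/22  (struct: MUL busy until I2 writes@13)
[I4] 23/24/25/26  (WAW R6: wait I3 write@22)
[I5] 27/28/29/30  (struct: LSU busy until I4 writes@26)
[I6] 28/31/37/38  (RAW R4: wait I5 write@30)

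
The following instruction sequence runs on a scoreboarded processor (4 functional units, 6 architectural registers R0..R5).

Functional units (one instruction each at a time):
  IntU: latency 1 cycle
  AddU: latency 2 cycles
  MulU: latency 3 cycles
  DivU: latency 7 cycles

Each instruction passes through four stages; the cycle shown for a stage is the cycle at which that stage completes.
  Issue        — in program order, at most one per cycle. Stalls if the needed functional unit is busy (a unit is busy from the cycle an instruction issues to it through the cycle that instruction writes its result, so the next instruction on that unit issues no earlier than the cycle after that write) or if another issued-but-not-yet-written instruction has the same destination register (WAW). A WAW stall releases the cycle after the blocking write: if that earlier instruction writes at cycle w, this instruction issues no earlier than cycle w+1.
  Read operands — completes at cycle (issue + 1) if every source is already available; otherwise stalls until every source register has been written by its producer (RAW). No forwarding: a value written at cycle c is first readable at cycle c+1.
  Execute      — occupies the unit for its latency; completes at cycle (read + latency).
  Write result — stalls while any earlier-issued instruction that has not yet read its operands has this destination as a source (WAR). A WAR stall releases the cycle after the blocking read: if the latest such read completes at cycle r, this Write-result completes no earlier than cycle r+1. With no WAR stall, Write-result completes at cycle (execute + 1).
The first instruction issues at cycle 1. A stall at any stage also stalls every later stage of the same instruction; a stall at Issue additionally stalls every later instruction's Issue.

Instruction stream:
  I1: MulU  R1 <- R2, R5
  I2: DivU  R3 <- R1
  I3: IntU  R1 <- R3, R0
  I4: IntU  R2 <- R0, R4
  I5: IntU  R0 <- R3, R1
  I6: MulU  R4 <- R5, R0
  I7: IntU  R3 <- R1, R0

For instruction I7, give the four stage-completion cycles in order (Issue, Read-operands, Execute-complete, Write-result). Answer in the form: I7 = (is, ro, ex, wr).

I7 = (27, 28, 29, 30)

I1: IS=1 RO=2 EX=5 WR=6
I2: IS=2 RO=7 EX=14 WR=15  [RAW R1: wait I1 write@6]
I3: IS=7 RO=16 EX=17 WR=18  [WAW R1: wait I1 write@6; RAW R3: wait I2 write@15]
I4: IS=19 RO=20 EX=21 WR=22  [struct: IntU busy until I3 writes@18]
I5: IS=23 RO=24 EX=25 WR=26  [struct: IntU busy until I4 writes@22]
I6: IS=24 RO=27 EX=30 WR=31  [RAW R0: wait I5 write@26]
I7: IS=27 RO=28 EX=29 WR=30  [struct: IntU busy until I5 writes@26]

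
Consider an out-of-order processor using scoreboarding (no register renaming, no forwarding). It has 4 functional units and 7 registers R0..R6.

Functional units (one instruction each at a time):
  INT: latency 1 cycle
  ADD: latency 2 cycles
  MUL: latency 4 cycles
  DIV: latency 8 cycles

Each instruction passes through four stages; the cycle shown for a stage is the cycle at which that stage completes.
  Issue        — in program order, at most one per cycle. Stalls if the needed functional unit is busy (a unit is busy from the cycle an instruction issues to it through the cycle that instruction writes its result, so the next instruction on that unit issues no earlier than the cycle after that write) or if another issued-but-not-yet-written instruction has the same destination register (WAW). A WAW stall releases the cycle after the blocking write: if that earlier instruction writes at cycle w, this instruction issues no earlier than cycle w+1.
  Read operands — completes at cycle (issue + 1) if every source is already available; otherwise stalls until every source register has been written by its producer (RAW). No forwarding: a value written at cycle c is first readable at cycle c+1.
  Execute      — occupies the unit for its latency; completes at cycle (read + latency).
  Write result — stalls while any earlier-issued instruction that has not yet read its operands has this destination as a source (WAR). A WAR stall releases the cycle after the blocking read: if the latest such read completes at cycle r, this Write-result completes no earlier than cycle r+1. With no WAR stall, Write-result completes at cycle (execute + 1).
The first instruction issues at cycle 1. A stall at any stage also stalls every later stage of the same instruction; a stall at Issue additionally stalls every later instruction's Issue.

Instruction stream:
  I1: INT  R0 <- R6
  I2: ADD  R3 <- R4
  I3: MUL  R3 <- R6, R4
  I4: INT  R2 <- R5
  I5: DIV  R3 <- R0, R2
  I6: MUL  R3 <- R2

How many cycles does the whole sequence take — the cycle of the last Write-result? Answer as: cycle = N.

cycle = 31

I1: IS=1 RO=2 EX=3 WR=4
I2: IS=2 RO=3 EX=5 WR=6
I3: IS=7 RO=8 EX=12 WR=13  [WAW R3: wait I2 write@6]
I4: IS=8 RO=9 EX=10 WR=11
I5: IS=14 RO=15 EX=23 WR=24  [WAW R3: wait I3 write@13]
I6: IS=25 RO=26 EX=30 WR=31  [WAW R3: wait I5 write@24]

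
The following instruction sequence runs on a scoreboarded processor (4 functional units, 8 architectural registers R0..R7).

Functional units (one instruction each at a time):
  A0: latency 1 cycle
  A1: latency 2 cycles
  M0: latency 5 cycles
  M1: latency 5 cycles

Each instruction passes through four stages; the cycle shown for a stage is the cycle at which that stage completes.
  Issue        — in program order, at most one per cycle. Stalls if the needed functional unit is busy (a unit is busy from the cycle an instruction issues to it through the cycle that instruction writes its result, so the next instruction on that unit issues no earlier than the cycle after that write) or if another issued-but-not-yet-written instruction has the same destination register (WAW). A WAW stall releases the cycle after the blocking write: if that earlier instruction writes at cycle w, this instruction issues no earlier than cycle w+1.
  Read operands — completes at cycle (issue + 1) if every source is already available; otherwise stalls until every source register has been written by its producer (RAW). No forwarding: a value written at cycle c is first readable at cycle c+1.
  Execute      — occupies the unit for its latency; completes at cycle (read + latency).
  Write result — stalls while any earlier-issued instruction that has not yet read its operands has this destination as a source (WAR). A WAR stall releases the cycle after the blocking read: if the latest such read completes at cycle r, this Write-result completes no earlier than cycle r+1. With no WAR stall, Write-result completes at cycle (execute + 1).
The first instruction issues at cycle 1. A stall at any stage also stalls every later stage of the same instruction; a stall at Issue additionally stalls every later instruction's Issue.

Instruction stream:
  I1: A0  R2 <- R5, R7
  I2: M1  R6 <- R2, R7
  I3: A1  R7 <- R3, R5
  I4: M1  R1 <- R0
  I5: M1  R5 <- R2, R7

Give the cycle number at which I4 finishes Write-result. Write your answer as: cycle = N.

cycle = 19

c1: issue I1 (A0)
c2: I1 read-ops | issue I2 (M1)
c3: I1 finished on A0 | issue I3 (A1)
c4: I1→R2 | I3 read-ops
c5: I2 read-ops
c6: I3 finished on A1
c7: I3→R7
c10: I2 finished on M1
c11: I2→R6
c12: issue I4 (M1)
c13: I4 read-ops
c18: I4 finished on M1
c19: I4→R1
c20: issue I5 (M1)
c21: I5 read-ops
c26: I5 finished on M1
c27: I5→R5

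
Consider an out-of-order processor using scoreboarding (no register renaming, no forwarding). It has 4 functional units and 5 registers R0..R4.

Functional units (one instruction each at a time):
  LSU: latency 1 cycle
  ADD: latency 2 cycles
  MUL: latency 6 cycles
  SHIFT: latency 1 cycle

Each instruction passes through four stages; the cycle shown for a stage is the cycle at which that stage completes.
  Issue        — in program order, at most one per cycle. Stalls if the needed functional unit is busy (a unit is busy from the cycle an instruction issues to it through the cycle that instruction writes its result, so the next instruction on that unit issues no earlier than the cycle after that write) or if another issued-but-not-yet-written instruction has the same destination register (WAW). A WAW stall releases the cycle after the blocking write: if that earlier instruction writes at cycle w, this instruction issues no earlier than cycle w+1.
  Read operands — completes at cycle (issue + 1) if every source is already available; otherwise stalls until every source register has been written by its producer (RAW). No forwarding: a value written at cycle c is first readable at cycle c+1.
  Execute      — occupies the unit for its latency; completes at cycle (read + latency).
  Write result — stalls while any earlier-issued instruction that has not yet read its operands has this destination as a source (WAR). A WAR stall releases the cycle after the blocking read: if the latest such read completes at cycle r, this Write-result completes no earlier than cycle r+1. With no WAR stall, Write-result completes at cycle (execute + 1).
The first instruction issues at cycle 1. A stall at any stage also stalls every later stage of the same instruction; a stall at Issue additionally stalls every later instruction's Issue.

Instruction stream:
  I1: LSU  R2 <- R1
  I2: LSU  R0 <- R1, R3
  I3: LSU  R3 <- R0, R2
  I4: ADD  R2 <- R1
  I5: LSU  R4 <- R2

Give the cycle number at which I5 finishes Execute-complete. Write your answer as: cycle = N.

I1: IS=1 RO=2 EX=3 WR=4
I2: IS=5 RO=6 EX=7 WR=8  [struct: LSU busy until I1 writes@4]
I3: IS=9 RO=10 EX=11 WR=12  [struct: LSU busy until I2 writes@8]
I4: IS=10 RO=11 EX=13 WR=14
I5: IS=13 RO=15 EX=16 WR=17  [struct: LSU busy until I3 writes@12; RAW R2: wait I4 write@14]

cycle = 16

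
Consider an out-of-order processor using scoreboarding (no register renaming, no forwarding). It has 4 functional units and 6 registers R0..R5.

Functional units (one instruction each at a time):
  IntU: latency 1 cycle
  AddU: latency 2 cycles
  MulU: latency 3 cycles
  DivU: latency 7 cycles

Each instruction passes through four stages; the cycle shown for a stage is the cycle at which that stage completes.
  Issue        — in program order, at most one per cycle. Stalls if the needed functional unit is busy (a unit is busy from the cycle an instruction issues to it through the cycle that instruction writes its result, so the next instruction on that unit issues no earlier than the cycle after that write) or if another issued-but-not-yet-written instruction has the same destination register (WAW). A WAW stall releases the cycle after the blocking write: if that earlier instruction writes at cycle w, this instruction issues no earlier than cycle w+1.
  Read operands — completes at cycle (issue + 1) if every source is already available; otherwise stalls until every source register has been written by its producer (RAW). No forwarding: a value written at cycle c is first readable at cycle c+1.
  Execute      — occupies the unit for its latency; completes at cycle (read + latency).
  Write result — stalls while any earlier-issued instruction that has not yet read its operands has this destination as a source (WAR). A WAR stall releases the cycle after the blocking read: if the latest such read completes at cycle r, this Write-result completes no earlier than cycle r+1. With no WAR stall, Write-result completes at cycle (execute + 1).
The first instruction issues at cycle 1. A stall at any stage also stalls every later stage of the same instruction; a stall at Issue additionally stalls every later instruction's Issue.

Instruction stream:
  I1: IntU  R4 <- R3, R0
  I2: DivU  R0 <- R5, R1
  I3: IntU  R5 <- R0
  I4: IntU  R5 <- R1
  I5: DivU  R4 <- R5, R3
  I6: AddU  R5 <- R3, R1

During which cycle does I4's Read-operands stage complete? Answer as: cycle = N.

cycle 1: issue I1 (IntU)
cycle 2: I1 read-ops · issue I2 (DivU)
cycle 3: I1 finished on IntU · I2 read-ops
cycle 4: I1→R4
cycle 5: issue I3 (IntU)
cycle 10: I2 finished on DivU
cycle 11: I2→R0
cycle 12: I3 read-ops
cycle 13: I3 finished on IntU
cycle 14: I3→R5
cycle 15: issue I4 (IntU)
cycle 16: I4 read-ops · issue I5 (DivU)
cycle 17: I4 finished on IntU
cycle 18: I4→R5
cycle 19: I5 read-ops · issue I6 (AddU)
cycle 20: I6 read-ops
cycle 22: I6 finished on AddU
cycle 23: I6→R5
cycle 26: I5 finished on DivU
cycle 27: I5→R4

cycle = 16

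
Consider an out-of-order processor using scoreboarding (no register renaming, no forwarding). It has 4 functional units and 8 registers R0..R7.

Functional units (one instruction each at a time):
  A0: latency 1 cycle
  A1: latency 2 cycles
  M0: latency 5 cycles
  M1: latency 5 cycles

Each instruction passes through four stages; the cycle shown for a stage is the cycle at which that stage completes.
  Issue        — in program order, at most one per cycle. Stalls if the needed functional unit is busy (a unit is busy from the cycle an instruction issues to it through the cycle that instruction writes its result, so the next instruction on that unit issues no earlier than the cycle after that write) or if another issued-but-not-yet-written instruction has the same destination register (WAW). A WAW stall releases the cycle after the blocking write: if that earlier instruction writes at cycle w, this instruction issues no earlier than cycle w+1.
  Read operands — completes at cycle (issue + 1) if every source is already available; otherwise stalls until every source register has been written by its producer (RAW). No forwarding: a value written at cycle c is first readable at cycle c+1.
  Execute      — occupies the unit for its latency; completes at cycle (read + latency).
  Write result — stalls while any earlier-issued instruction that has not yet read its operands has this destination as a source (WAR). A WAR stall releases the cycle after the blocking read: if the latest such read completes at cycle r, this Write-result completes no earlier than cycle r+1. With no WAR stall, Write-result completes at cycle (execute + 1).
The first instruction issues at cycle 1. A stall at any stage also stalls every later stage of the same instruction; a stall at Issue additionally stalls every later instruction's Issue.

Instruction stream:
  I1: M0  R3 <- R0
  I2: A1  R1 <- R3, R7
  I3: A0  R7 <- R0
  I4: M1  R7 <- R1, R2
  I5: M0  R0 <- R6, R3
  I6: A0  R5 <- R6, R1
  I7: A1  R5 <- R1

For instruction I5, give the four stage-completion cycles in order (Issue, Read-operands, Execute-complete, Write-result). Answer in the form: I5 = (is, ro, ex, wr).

I5 = (12, 13, 18, 19)

[1] I1 dispatched to M0
[2] I1 operands ready | I2 dispatched to A1
[3] I3 dispatched to A0
[4] I3 operands ready
[5] I3 complete
[7] I1 complete
[8] R3←I1
[9] I2 operands ready
[10] R7←I3
[11] I2 complete | I4 dispatched to M1
[12] R1←I2 | I5 dispatched to M0
[13] I4 operands ready | I5 operands ready | I6 dispatched to A0
[14] I6 operands ready
[15] I6 complete
[16] R5←I6
[17] I7 dispatched to A1
[18] I4 complete | I5 complete | I7 operands ready
[19] R7←I4 | R0←I5
[20] I7 complete
[21] R5←I7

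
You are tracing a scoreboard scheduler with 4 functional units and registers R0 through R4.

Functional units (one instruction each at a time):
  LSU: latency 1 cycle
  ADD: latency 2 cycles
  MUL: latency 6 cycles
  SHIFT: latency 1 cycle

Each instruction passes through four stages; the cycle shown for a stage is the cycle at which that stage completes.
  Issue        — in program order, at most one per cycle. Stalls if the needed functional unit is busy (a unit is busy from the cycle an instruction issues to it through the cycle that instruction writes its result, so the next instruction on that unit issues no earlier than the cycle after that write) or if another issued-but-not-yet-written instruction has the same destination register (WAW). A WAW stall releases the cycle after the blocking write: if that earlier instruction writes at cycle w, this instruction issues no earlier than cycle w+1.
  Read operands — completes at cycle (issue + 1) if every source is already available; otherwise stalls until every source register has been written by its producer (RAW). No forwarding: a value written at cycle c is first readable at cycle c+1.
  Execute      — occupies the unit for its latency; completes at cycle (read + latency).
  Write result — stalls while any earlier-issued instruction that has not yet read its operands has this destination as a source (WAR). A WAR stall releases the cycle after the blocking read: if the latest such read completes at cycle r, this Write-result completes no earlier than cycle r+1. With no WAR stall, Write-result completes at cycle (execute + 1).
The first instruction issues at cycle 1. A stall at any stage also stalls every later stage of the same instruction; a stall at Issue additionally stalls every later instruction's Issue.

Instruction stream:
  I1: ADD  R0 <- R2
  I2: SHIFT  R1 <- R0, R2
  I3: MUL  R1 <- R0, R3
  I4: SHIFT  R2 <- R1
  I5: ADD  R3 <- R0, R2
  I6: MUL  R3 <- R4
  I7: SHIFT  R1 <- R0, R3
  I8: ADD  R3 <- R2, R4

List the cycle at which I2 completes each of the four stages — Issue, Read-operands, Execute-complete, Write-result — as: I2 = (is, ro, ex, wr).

cycle 1: issue I1 (ADD)
cycle 2: I1 read-ops, issue I2 (SHIFT)
cycle 4: I1 finished on ADD
cycle 5: I1→R0
cycle 6: I2 read-ops
cycle 7: I2 finished on SHIFT
cycle 8: I2→R1
cycle 9: issue I3 (MUL)
cycle 10: I3 read-ops, issue I4 (SHIFT)
cycle 11: issue I5 (ADD)
cycle 16: I3 finished on MUL
cycle 17: I3→R1
cycle 18: I4 read-ops
cycle 19: I4 finished on SHIFT
cycle 20: I4→R2
cycle 21: I5 read-ops
cycle 23: I5 finished on ADD
cycle 24: I5→R3
cycle 25: issue I6 (MUL)
cycle 26: I6 read-ops, issue I7 (SHIFT)
cycle 32: I6 finished on MUL
cycle 33: I6→R3
cycle 34: I7 read-ops, issue I8 (ADD)
cycle 35: I7 finished on SHIFT, I8 read-ops
cycle 36: I7→R1
cycle 37: I8 finished on ADD
cycle 38: I8→R3

I2 = (2, 6, 7, 8)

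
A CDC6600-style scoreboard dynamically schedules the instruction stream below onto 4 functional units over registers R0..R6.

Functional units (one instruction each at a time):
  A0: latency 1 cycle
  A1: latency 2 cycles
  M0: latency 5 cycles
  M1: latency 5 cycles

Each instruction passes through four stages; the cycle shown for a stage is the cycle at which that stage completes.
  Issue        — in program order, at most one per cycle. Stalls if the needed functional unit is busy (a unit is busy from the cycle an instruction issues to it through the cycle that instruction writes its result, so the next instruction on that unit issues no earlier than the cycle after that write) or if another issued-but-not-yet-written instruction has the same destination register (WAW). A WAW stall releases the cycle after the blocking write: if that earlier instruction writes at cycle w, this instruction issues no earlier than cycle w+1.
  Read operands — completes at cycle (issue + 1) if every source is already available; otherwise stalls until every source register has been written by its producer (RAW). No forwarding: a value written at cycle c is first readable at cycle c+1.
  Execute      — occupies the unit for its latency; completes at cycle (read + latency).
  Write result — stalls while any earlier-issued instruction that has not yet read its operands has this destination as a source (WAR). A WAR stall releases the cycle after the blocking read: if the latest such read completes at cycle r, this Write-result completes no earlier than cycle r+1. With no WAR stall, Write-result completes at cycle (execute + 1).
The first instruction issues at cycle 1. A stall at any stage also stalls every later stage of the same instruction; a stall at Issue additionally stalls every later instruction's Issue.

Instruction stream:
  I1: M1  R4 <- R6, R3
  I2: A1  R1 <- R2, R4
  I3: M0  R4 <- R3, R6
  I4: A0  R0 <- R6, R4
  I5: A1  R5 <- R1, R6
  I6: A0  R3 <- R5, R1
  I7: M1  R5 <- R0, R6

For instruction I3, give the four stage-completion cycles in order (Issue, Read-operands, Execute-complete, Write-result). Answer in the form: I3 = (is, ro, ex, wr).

1) issue 1, read 2, done 7, write 8
2) issue 2, read 9, done 11, write 12  <RAW R4: wait I1 write@8>
3) issue 9, read 10, done 15, write 16  <WAW R4: wait I1 write@8>
4) issue 10, read 17, done 18, write 19  <RAW R4: wait I3 write@16>
5) issue 13, read 14, done 16, write 17  <struct: A1 busy until I2 writes@12>
6) issue 20, read 21, done 22, write 23  <struct: A0 busy until I4 writes@19>
7) issue 21, read 22, done 27, write 28

I3 = (9, 10, 15, 16)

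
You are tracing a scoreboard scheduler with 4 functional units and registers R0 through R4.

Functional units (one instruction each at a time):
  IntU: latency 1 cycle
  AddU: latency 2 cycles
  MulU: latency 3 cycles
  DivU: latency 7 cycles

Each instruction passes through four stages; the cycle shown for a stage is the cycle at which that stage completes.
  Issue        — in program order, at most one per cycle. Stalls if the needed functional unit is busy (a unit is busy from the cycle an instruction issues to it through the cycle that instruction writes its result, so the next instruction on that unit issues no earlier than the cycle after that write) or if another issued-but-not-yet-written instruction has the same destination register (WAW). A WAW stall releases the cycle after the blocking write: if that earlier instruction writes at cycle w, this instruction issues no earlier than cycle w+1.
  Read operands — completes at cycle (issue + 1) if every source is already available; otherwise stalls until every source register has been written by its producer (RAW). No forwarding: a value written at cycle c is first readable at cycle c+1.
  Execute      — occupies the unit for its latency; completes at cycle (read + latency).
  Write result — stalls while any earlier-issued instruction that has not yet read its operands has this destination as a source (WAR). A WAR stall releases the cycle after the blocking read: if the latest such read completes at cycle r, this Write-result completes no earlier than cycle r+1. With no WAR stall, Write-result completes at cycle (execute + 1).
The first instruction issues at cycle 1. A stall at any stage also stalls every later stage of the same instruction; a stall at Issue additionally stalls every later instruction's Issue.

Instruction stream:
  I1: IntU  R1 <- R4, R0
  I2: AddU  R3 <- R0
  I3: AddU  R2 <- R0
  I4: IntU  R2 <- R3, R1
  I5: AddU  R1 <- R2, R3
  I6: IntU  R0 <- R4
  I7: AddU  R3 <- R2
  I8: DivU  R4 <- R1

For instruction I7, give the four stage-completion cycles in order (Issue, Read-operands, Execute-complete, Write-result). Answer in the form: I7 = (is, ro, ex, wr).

I1  is:1  ro:2  ex:3  wr:4
I2  is:2  ro:3  ex:5  wr:6
I3  is:7  ro:8  ex:10  wr:11  — struct: AddU busy until I2 writes@6
I4  is:12  ro:13  ex:14  wr:15  — WAW R2: wait I3 write@11
I5  is:13  ro:16  ex:18  wr:19  — RAW R2: wait I4 write@15
I6  is:16  ro:17  ex:18  wr:19  — struct: IntU busy until I4 writes@15
I7  is:20  ro:21  ex:23  wr:24  — struct: AddU busy until I5 writes@19
I8  is:21  ro:22  ex:29  wr:30

I7 = (20, 21, 23, 24)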